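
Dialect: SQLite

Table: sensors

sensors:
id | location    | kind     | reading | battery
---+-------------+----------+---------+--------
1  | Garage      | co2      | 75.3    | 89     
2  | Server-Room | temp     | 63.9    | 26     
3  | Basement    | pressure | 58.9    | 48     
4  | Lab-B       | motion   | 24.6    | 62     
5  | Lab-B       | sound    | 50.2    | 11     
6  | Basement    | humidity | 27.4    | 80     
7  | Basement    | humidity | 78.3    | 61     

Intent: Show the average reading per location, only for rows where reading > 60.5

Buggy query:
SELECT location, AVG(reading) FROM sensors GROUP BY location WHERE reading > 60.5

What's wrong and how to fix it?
Bug: WHERE cannot follow GROUP BY

Fix: Place WHERE between FROM and GROUP BY

Corrected query:
SELECT location, AVG(reading) FROM sensors WHERE reading > 60.5 GROUP BY location

Result:
location    | AVG(reading)
------------+-------------
Basement    | 78.3        
Garage      | 75.3        
Server-Room | 63.9        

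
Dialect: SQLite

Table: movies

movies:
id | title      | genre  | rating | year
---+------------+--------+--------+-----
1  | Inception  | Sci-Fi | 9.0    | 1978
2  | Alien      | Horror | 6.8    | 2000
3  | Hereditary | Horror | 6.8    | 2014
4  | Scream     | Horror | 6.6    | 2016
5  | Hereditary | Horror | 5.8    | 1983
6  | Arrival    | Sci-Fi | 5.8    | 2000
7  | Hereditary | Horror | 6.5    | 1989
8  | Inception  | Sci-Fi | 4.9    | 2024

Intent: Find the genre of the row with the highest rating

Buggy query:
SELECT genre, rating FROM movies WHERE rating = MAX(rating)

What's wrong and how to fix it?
Bug: WHERE is evaluated per row; an aggregate over the whole table isn't defined there

Fix: Wrap MAX in a scalar subquery so WHERE compares against a single value

Corrected query:
SELECT genre, rating FROM movies WHERE rating = (SELECT MAX(rating) FROM movies)

Result:
genre  | rating
-------+-------
Sci-Fi | 9     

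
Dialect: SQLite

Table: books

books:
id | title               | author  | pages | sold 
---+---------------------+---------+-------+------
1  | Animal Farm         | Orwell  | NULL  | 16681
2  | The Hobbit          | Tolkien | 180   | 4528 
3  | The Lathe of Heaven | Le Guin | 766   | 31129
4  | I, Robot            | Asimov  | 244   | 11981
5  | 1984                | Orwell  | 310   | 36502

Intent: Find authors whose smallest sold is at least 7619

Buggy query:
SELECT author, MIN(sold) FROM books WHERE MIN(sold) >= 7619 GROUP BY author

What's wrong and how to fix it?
Bug: MIN() in WHERE is a misuse of aggregate

Fix: Replace WHERE with HAVING after the GROUP BY

Corrected query:
SELECT author, MIN(sold) FROM books GROUP BY author HAVING MIN(sold) >= 7619

Result:
author  | MIN(sold)
--------+----------
Asimov  | 11981    
Le Guin | 31129    
Orwell  | 16681    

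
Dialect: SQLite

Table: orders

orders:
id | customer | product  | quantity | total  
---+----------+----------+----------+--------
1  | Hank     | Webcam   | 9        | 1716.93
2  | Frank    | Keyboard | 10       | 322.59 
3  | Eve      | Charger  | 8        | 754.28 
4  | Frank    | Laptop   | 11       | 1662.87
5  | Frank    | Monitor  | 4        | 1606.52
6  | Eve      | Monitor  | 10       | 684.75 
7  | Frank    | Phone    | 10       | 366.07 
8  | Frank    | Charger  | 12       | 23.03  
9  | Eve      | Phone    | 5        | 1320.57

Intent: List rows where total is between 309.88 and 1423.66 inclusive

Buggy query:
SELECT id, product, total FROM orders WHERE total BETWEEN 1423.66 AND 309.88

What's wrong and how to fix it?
Bug: The bounds are reversed; BETWEEN a AND b requires a <= b to match anything

Fix: Write BETWEEN 309.88 AND 1423.66

Corrected query:
SELECT id, product, total FROM orders WHERE total BETWEEN 309.88 AND 1423.66

Result:
id | product  | total  
---+----------+--------
2  | Keyboard | 322.59 
3  | Charger  | 754.28 
6  | Monitor  | 684.75 
7  | Phone    | 366.07 
9  | Phone    | 1320.57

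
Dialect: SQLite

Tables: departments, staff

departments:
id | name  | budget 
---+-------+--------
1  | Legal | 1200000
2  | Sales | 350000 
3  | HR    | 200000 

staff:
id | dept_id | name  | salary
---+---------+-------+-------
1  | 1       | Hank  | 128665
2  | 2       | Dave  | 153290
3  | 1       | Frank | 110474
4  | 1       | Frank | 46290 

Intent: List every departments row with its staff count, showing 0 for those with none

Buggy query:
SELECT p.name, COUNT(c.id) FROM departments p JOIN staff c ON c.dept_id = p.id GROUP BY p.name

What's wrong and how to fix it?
Bug: An inner join excludes parents with zero children

Fix: Switch to LEFT JOIN to retain unmatched parent rows

Corrected query:
SELECT p.name, COUNT(c.id) FROM departments p LEFT JOIN staff c ON c.dept_id = p.id GROUP BY p.name

Result:
name  | COUNT(c.id)
------+------------
HR    | 0          
Legal | 3          
Sales | 1          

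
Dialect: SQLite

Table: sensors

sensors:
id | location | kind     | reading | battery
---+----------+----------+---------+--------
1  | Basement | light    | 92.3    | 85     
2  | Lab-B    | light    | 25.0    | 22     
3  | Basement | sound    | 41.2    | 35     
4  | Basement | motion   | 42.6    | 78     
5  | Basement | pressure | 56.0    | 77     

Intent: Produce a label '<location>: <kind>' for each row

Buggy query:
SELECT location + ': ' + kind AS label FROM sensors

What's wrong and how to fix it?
Bug: '+' is numeric addition; on text columns SQLite converts them to 0 instead of concatenating

Fix: Use the || operator for string concatenation

Corrected query:
SELECT location || ': ' || kind AS label FROM sensors

Result:
label             
------------------
Basement: light   
Lab-B: light      
Basement: sound   
Basement: motion  
Basement: pressure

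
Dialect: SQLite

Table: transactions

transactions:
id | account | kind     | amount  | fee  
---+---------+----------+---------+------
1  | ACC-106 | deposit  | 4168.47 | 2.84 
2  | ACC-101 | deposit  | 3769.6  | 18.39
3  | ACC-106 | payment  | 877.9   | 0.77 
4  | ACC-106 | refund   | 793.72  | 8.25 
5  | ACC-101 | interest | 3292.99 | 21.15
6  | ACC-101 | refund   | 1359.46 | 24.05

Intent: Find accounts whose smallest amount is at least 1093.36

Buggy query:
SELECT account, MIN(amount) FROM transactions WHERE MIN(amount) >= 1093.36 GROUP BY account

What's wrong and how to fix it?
Bug: MIN() in WHERE is a misuse of aggregate

Fix: Replace WHERE with HAVING after the GROUP BY

Corrected query:
SELECT account, MIN(amount) FROM transactions GROUP BY account HAVING MIN(amount) >= 1093.36

Result:
account | MIN(amount)
--------+------------
ACC-101 | 1359.46    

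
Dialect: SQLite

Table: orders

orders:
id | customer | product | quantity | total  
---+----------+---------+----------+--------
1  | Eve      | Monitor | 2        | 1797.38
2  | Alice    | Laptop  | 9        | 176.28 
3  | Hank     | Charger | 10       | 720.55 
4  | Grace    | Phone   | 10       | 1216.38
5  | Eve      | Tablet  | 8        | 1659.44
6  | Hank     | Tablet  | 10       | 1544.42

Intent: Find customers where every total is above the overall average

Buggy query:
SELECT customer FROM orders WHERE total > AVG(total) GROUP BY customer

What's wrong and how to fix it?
Bug: WHERE evaluates per row before aggregation, so AVG() is unavailable

Fix: Compute the overall average in a scalar subquery and compare each group's MIN against it in HAVING

Corrected query:
SELECT customer FROM orders GROUP BY customer HAVING MIN(total) > (SELECT AVG(total) FROM orders)

Result:
customer
--------
Eve     
Grace   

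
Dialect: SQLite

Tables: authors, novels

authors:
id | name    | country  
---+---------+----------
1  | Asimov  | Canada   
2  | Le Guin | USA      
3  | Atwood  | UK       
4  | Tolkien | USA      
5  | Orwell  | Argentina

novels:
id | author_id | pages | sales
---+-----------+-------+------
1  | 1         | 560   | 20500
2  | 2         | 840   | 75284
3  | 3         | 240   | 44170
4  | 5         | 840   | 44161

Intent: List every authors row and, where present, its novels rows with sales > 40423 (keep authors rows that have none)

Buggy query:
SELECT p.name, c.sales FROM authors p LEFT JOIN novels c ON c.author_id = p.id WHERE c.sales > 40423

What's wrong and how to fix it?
Bug: A WHERE condition on the right-hand table after LEFT JOIN drops unmatched parents

Fix: Put 'c.sales > 40423' in the JOIN's ON clause instead of WHERE

Corrected query:
SELECT p.name, c.sales FROM authors p LEFT JOIN novels c ON c.author_id = p.id AND c.sales > 40423

Result:
name    | sales
--------+------
Asimov  | NULL 
Le Guin | 75284
Atwood  | 44170
Tolkien | NULL 
Orwell  | 44161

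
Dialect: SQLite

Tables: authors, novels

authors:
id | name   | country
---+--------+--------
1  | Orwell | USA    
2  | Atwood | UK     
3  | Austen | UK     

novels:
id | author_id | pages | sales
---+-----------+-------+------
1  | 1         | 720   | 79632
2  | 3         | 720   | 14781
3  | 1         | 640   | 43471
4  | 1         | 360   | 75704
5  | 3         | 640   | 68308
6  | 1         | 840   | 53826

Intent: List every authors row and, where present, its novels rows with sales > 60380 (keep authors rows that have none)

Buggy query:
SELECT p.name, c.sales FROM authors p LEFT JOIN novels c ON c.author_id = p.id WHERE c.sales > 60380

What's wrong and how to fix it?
Bug: Filtering c.sales in WHERE discards the NULL rows produced by LEFT JOIN, turning it into an inner join

Fix: Put 'c.sales > 60380' in the JOIN's ON clause instead of WHERE

Corrected query:
SELECT p.name, c.sales FROM authors p LEFT JOIN novels c ON c.author_id = p.id AND c.sales > 60380

Result:
name   | sales
-------+------
Orwell | 75704
Orwell | 79632
Atwood | NULL 
Austen | 68308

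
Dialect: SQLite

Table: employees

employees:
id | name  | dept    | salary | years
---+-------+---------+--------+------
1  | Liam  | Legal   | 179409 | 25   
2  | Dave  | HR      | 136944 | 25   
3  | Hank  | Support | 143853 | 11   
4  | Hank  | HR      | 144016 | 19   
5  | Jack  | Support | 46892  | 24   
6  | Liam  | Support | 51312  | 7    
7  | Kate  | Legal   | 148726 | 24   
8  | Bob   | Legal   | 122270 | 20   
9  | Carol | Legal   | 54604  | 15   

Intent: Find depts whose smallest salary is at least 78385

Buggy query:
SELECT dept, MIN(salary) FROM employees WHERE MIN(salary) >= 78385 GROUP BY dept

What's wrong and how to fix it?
Bug: Aggregates like MIN are computed per group after WHERE runs

Fix: Use HAVING for the per-group MIN condition

Corrected query:
SELECT dept, MIN(salary) FROM employees GROUP BY dept HAVING MIN(salary) >= 78385

Result:
dept | MIN(salary)
-----+------------
HR   | 136944     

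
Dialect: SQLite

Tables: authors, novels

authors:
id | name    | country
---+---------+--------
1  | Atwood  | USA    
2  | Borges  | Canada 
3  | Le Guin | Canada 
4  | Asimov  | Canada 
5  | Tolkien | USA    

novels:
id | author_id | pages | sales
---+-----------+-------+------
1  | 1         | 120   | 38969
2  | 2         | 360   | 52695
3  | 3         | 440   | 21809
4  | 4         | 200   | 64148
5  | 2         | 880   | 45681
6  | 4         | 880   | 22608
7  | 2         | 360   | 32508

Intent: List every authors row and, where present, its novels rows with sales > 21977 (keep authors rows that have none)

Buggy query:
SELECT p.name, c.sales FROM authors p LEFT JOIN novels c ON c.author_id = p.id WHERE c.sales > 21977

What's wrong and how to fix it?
Bug: A WHERE condition on the right-hand table after LEFT JOIN drops unmatched parents

Fix: Move the right-table condition into the ON clause so unmatched parents are kept

Corrected query:
SELECT p.name, c.sales FROM authors p LEFT JOIN novels c ON c.author_id = p.id AND c.sales > 21977

Result:
name    | sales
--------+------
Atwood  | 38969
Borges  | 32508
Borges  | 45681
Borges  | 52695
Le Guin | NULL 
Asimov  | 22608
Asimov  | 64148
Tolkien | NULL 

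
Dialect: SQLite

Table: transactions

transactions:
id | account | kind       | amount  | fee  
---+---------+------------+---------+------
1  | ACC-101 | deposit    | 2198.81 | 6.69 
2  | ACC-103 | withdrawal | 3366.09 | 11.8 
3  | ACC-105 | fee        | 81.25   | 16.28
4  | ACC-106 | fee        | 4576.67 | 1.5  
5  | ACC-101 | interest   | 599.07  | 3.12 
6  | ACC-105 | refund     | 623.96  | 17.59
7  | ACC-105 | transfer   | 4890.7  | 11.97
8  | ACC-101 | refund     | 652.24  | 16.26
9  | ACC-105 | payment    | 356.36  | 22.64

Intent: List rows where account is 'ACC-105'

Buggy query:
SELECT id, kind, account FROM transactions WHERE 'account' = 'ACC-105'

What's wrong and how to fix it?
Bug: Single quotes denote string literals in SQL; the column name is being compared as a constant string

Fix: Remove the quotes around the column name (or use double quotes for an identifier)

Corrected query:
SELECT id, kind, account FROM transactions WHERE account = 'ACC-105'

Result:
id | kind     | account
---+----------+--------
3  | fee      | ACC-105
6  | refund   | ACC-105
7  | transfer | ACC-105
9  | payment  | ACC-105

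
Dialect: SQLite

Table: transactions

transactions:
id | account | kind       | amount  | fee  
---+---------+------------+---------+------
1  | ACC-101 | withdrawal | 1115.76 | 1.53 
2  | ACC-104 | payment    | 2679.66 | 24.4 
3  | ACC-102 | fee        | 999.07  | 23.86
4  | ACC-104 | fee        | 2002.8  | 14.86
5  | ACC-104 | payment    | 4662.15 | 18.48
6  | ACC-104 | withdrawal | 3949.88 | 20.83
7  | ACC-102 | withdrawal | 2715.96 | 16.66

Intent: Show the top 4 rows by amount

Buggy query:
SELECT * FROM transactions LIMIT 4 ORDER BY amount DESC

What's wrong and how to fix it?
Bug: LIMIT must come after ORDER BY

Fix: Swap the clauses: ORDER BY first, then LIMIT

Corrected query:
SELECT * FROM transactions ORDER BY amount DESC LIMIT 4

Result:
id | account | kind       | amount  | fee  
---+---------+------------+---------+------
5  | ACC-104 | payment    | 4662.15 | 18.48
6  | ACC-104 | withdrawal | 3949.88 | 20.83
7  | ACC-102 | withdrawal | 2715.96 | 16.66
2  | ACC-104 | payment    | 2679.66 | 24.4 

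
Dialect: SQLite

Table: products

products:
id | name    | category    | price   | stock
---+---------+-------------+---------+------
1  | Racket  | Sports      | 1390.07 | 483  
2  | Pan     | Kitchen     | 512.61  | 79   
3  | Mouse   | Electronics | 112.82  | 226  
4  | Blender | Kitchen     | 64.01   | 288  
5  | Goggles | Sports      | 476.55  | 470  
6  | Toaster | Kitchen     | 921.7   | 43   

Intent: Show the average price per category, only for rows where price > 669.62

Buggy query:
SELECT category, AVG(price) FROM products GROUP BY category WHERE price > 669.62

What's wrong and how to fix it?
Bug: WHERE cannot follow GROUP BY

Fix: Place WHERE between FROM and GROUP BY

Corrected query:
SELECT category, AVG(price) FROM products WHERE price > 669.62 GROUP BY category

Result:
category | AVG(price)
---------+-----------
Kitchen  | 921.7     
Sports   | 1390.07   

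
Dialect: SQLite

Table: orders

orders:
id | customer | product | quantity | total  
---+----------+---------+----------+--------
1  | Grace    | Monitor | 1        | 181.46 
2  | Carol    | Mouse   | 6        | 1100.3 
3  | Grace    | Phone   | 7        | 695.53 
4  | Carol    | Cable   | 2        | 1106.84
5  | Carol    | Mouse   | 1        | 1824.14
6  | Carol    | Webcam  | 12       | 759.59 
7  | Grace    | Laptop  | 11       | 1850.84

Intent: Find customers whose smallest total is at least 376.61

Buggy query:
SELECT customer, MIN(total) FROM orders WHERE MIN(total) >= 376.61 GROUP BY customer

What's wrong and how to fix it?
Bug: MIN() in WHERE is a misuse of aggregate

Fix: Use HAVING for the per-group MIN condition

Corrected query:
SELECT customer, MIN(total) FROM orders GROUP BY customer HAVING MIN(total) >= 376.61

Result:
customer | MIN(total)
---------+-----------
Carol    | 759.59    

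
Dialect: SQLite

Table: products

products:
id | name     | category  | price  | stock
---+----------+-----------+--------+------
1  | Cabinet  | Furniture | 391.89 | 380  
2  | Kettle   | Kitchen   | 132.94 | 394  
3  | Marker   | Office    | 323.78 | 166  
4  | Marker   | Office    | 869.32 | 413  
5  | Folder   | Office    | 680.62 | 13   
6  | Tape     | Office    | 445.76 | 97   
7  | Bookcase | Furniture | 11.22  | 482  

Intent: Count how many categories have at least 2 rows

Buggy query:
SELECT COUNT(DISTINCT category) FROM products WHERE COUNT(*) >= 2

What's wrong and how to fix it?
Bug: WHERE filters individual rows, not groups, so a group-level COUNT is invalid there

Fix: Group first with HAVING COUNT(*) >= 2, then COUNT the resulting groups

Corrected query:
SELECT COUNT(*) FROM (SELECT category FROM products GROUP BY category HAVING COUNT(*) >= 2)

Result:
COUNT(*)
--------
2       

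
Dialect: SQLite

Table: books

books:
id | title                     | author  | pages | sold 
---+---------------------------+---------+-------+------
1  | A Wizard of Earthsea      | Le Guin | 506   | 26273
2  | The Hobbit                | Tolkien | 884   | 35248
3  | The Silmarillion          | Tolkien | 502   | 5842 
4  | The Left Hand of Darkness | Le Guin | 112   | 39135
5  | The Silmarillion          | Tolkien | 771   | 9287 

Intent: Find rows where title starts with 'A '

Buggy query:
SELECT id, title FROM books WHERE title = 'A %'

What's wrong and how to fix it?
Bug: Wildcards only work with LIKE; '=' treats '%' as a literal character

Fix: Use LIKE for wildcard pattern matching

Corrected query:
SELECT id, title FROM books WHERE title LIKE 'A %'

Result:
id | title               
---+---------------------
1  | A Wizard of Earthsea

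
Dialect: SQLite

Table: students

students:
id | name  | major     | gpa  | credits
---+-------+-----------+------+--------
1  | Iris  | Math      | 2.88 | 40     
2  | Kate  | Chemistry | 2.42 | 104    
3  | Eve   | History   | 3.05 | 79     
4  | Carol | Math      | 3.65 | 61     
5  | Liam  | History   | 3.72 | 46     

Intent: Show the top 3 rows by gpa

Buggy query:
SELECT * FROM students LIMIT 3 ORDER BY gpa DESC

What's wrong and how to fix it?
Bug: LIMIT must come after ORDER BY

Fix: Sort with ORDER BY, then apply LIMIT

Corrected query:
SELECT * FROM students ORDER BY gpa DESC LIMIT 3

Result:
id | name  | major   | gpa  | credits
---+-------+---------+------+--------
5  | Liam  | History | 3.72 | 46     
4  | Carol | Math    | 3.65 | 61     
3  | Eve   | History | 3.05 | 79     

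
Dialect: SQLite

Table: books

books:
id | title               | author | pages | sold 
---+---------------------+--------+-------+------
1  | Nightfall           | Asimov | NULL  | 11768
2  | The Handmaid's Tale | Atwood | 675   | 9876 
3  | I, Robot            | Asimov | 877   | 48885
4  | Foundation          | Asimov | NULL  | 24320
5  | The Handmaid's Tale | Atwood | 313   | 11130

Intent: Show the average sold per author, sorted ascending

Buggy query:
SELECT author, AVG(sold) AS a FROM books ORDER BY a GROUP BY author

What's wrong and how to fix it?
Bug: ORDER BY appears before GROUP BY; SQL clause order requires GROUP BY first

Fix: Reorder: SELECT … FROM … GROUP BY … ORDER BY …

Corrected query:
SELECT author, AVG(sold) AS a FROM books GROUP BY author ORDER BY a

Result:
author | a           
-------+-------------
Atwood | 10503       
Asimov | 28324.333333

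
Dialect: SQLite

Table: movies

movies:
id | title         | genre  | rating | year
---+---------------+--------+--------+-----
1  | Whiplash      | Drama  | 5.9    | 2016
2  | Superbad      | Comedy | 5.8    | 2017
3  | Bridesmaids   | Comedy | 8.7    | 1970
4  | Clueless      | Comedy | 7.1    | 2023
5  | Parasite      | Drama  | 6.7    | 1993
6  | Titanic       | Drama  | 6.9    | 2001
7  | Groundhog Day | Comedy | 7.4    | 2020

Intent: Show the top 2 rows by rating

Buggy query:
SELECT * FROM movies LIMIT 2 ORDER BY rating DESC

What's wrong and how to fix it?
Bug: ORDER BY cannot follow LIMIT; LIMIT is the final clause

Fix: Swap the clauses: ORDER BY first, then LIMIT

Corrected query:
SELECT * FROM movies ORDER BY rating DESC LIMIT 2

Result:
id | title         | genre  | rating | year
---+---------------+--------+--------+-----
3  | Bridesmaids   | Comedy | 8.7    | 1970
7  | Groundhog Day | Comedy | 7.4    | 2020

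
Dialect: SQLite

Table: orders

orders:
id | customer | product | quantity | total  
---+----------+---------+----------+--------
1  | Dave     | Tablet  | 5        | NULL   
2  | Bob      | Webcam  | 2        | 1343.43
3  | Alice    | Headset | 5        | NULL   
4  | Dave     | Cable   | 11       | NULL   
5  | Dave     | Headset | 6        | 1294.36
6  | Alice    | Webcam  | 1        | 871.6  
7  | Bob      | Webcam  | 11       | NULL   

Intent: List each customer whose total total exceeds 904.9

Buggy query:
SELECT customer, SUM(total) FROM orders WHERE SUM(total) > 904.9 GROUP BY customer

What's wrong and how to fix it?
Bug: WHERE runs before GROUP BY, so aggregates aren't available there

Fix: Use HAVING (which filters groups after aggregation) instead of WHERE

Corrected query:
SELECT customer, SUM(total) FROM orders GROUP BY customer HAVING SUM(total) > 904.9

Result:
customer | SUM(total)
---------+-----------
Bob      | 1343.43   
Dave     | 1294.36   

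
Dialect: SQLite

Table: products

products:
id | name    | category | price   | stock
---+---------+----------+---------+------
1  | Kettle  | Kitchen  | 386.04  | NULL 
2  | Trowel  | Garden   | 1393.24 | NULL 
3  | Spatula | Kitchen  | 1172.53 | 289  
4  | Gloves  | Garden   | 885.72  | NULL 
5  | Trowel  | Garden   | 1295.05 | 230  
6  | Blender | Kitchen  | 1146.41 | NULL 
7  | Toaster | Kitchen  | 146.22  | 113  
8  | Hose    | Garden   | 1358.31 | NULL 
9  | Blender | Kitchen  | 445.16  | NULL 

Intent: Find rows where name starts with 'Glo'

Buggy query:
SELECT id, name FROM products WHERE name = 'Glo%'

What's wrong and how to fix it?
Bug: Wildcards only work with LIKE; '=' treats '%' as a literal character

Fix: Use LIKE for wildcard pattern matching

Corrected query:
SELECT id, name FROM products WHERE name LIKE 'Glo%'

Result:
id | name  
---+-------
4  | Gloves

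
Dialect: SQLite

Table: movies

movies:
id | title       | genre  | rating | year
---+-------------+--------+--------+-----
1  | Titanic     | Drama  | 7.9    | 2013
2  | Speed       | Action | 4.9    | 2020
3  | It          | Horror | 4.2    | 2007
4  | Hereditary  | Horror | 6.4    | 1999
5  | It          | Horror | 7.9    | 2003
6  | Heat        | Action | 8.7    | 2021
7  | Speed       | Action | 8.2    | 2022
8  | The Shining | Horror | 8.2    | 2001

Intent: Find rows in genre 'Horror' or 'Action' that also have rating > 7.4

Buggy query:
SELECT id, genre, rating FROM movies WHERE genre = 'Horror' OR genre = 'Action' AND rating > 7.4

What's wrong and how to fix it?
Bug: Without parentheses, AND is evaluated before OR, so the rating filter only applies to the 'Action' branch

Fix: Group the OR with parentheses (or use IN), then AND the threshold

Corrected query:
SELECT id, genre, rating FROM movies WHERE (genre = 'Horror' OR genre = 'Action') AND rating > 7.4

Result:
id | genre  | rating
---+--------+-------
5  | Horror | 7.9   
6  | Action | 8.7   
7  | Action | 8.2   
8  | Horror | 8.2   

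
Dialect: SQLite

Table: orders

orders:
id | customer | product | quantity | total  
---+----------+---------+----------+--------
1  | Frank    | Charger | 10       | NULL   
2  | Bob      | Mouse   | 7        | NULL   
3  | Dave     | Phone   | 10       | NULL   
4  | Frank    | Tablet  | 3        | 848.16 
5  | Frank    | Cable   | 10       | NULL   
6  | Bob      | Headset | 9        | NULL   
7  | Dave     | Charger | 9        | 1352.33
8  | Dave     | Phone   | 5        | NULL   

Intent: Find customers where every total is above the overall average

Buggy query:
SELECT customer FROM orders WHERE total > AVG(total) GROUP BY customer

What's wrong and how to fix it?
Bug: WHERE evaluates per row before aggregation, so AVG() is unavailable

Fix: Use a subquery for AVG and a HAVING MIN(...) filter so the condition holds for every row in the group

Corrected query:
SELECT customer FROM orders GROUP BY customer HAVING MIN(total) > (SELECT AVG(total) FROM orders)

Result:
customer
--------
Dave    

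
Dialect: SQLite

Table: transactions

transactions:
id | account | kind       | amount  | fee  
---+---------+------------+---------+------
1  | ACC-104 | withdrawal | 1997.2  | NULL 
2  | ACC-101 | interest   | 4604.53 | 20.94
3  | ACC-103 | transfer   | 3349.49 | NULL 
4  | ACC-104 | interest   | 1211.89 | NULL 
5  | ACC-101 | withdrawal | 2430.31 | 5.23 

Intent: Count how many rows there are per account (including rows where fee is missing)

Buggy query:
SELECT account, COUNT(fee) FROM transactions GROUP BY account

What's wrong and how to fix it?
Bug: COUNT(fee) skips NULLs, so groups with missing fee are undercounted

Fix: Use COUNT(*) to count all rows regardless of NULL

Corrected query:
SELECT account, COUNT(*) FROM transactions GROUP BY account

Result:
account | COUNT(*)
--------+---------
ACC-101 | 2       
ACC-103 | 1       
ACC-104 | 2       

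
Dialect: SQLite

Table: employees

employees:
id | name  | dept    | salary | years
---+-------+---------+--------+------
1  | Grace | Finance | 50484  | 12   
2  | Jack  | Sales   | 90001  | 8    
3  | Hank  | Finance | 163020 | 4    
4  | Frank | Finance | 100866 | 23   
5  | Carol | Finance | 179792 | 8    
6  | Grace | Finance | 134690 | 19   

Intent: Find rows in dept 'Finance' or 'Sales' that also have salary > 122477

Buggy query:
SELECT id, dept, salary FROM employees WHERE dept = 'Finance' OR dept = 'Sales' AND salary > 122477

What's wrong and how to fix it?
Bug: Without parentheses, AND is evaluated before OR, so the salary filter only applies to the 'Sales' branch

Fix: Group the OR with parentheses (or use IN), then AND the threshold

Corrected query:
SELECT id, dept, salary FROM employees WHERE (dept = 'Finance' OR dept = 'Sales') AND salary > 122477

Result:
id | dept    | salary
---+---------+-------
3  | Finance | 163020
5  | Finance | 179792
6  | Finance | 134690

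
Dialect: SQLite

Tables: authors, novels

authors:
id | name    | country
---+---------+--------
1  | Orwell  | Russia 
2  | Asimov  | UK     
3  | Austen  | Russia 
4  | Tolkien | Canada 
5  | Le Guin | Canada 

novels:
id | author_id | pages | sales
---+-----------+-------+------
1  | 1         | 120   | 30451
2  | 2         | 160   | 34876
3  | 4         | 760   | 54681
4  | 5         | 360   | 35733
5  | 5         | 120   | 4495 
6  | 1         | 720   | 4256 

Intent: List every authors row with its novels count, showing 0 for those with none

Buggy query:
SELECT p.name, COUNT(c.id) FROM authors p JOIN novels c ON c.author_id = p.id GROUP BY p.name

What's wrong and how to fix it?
Bug: An inner join excludes parents with zero children

Fix: Switch to LEFT JOIN to retain unmatched parent rows

Corrected query:
SELECT p.name, COUNT(c.id) FROM authors p LEFT JOIN novels c ON c.author_id = p.id GROUP BY p.name

Result:
name    | COUNT(c.id)
--------+------------
Asimov  | 1          
Austen  | 0          
Le Guin | 2          
Orwell  | 2          
Tolkien | 1          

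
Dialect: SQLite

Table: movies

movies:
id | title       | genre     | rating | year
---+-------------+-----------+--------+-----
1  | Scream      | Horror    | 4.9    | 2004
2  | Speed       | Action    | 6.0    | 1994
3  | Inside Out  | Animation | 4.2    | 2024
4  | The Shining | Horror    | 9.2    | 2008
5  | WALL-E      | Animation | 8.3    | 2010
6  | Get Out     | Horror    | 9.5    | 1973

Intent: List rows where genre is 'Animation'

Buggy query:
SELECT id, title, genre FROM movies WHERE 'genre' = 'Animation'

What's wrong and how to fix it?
Bug: 'genre' in single quotes is a string literal, not the column; the comparison is literal-vs-literal and never true

Fix: Remove the quotes around the column name (or use double quotes for an identifier)

Corrected query:
SELECT id, title, genre FROM movies WHERE genre = 'Animation'

Result:
id | title      | genre    
---+------------+----------
3  | Inside Out | Animation
5  | WALL-E     | Animation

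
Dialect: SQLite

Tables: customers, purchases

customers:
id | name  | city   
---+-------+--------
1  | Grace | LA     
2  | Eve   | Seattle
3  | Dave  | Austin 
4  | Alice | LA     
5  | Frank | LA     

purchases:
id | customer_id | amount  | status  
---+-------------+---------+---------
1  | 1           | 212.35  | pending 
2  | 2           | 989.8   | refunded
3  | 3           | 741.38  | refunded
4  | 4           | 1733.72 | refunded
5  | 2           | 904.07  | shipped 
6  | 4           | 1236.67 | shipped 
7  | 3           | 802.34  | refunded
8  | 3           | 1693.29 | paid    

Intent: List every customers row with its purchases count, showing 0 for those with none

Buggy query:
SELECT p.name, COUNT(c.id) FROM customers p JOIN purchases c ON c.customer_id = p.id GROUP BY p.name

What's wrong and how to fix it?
Bug: An inner join excludes parents with zero children

Fix: Use LEFT JOIN so parents without children still appear (COUNT(c.id) gives 0)

Corrected query:
SELECT p.name, COUNT(c.id) FROM customers p LEFT JOIN purchases c ON c.customer_id = p.id GROUP BY p.name

Result:
name  | COUNT(c.id)
------+------------
Alice | 2          
Dave  | 3          
Eve   | 2          
Frank | 0          
Grace | 1          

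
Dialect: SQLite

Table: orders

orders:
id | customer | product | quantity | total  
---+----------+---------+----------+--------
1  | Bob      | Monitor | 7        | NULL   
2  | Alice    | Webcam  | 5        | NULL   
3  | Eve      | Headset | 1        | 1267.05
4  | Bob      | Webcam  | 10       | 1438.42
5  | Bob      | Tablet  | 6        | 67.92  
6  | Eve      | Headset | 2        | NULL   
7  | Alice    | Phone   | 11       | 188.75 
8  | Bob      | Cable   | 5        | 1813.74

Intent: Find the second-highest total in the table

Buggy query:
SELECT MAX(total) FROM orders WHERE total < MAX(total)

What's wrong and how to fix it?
Bug: MAX(total) on the right of the comparison is an aggregate-in-WHERE error

Fix: Compute the overall MAX in a subquery, then take MAX of rows below it

Corrected query:
SELECT MAX(total) FROM orders WHERE total < (SELECT MAX(total) FROM orders)

Result:
MAX(total)
----------
1438.42   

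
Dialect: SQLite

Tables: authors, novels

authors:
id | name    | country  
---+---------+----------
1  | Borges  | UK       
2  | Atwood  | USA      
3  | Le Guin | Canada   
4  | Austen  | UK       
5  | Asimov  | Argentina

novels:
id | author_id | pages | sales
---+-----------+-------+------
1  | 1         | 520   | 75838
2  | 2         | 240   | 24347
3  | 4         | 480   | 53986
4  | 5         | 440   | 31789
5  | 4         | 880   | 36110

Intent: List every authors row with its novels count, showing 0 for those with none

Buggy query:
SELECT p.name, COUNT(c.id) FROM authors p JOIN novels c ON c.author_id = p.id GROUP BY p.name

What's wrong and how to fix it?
Bug: An inner join excludes parents with zero children

Fix: Switch to LEFT JOIN to retain unmatched parent rows

Corrected query:
SELECT p.name, COUNT(c.id) FROM authors p LEFT JOIN novels c ON c.author_id = p.id GROUP BY p.name

Result:
name    | COUNT(c.id)
--------+------------
Asimov  | 1          
Atwood  | 1          
Austen  | 2          
Borges  | 1          
Le Guin | 0          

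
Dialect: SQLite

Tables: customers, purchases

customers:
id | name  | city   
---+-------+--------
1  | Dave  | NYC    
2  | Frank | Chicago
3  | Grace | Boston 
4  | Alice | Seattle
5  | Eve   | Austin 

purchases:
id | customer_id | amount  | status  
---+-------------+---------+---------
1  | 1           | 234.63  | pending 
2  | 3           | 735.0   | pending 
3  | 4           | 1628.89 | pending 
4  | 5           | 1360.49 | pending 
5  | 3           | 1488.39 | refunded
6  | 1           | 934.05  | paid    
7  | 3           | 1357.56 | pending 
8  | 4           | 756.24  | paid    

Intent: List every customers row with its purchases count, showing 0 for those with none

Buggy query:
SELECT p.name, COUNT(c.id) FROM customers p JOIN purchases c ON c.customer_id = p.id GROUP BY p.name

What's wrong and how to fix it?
Bug: INNER JOIN drops customers rows that have no matching purchases rows

Fix: Use LEFT JOIN so parents without children still appear (COUNT(c.id) gives 0)

Corrected query:
SELECT p.name, COUNT(c.id) FROM customers p LEFT JOIN purchases c ON c.customer_id = p.id GROUP BY p.name

Result:
name  | COUNT(c.id)
------+------------
Alice | 2          
Dave  | 2          
Eve   | 1          
Frank | 0          
Grace | 3          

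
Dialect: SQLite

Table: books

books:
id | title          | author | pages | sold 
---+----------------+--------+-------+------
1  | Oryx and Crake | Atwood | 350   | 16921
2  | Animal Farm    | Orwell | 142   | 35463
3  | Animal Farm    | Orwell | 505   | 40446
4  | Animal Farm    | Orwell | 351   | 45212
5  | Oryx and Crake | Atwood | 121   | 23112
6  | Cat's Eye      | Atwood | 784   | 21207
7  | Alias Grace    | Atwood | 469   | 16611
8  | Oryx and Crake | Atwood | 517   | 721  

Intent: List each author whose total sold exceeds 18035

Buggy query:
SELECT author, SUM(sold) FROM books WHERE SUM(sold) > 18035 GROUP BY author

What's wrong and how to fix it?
Bug: Aggregate functions cannot appear in a WHERE clause

Fix: Use HAVING (which filters groups after aggregation) instead of WHERE

Corrected query:
SELECT author, SUM(sold) FROM books GROUP BY author HAVING SUM(sold) > 18035

Result:
author | SUM(sold)
-------+----------
Atwood | 78572    
Orwell | 121121   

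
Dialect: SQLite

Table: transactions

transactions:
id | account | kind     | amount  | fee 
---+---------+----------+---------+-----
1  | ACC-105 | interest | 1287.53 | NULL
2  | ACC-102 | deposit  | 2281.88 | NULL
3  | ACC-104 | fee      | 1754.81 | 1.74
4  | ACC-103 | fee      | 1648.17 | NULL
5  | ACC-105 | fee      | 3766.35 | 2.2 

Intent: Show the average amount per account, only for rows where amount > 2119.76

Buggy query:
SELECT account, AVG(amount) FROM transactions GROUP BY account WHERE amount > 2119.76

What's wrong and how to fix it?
Bug: WHERE cannot follow GROUP BY

Fix: Move the WHERE clause before GROUP BY

Corrected query:
SELECT account, AVG(amount) FROM transactions WHERE amount > 2119.76 GROUP BY account

Result:
account | AVG(amount)
--------+------------
ACC-102 | 2281.88    
ACC-105 | 3766.35    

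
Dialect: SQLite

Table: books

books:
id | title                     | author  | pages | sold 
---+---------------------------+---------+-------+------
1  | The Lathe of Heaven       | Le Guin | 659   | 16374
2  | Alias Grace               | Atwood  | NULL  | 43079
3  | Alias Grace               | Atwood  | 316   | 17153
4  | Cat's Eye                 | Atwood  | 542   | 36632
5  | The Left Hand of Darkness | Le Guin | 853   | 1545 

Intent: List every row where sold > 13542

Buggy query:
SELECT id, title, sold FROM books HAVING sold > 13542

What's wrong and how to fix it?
Bug: HAVING filters the output of aggregation, but this query has no GROUP BY and no aggregate functions, so SQLite rejects it (HAVING clause on a non-aggregate query); the condition here is per row

Fix: Replace HAVING with WHERE since the condition applies to individual rows

Corrected query:
SELECT id, title, sold FROM books WHERE sold > 13542

Result:
id | title               | sold 
---+---------------------+------
1  | The Lathe of Heaven | 16374
2  | Alias Grace         | 43079
3  | Alias Grace         | 17153
4  | Cat's Eye           | 36632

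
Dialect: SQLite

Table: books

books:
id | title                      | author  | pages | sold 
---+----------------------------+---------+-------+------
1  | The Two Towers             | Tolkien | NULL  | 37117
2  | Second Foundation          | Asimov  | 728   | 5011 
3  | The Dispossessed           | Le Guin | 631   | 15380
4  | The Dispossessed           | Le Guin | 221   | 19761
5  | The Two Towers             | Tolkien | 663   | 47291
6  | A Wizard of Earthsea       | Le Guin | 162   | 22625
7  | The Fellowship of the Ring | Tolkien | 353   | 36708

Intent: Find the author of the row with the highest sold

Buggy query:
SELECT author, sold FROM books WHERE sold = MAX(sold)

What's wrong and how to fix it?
Bug: MAX(sold) is an aggregate and cannot be used directly in WHERE

Fix: Use a subquery: WHERE sold = (SELECT MAX(sold) FROM books)

Corrected query:
SELECT author, sold FROM books WHERE sold = (SELECT MAX(sold) FROM books)

Result:
author  | sold 
--------+------
Tolkien | 47291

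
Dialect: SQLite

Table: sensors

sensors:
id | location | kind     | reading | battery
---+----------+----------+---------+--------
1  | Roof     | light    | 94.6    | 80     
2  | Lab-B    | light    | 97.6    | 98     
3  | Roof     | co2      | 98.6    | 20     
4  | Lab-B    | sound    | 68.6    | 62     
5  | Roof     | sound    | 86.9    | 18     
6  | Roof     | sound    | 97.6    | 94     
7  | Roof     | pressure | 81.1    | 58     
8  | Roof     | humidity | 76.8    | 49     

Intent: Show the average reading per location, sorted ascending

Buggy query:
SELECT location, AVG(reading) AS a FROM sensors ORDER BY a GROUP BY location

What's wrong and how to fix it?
Bug: GROUP BY must precede ORDER BY

Fix: Move ORDER BY to the end, after GROUP BY

Corrected query:
SELECT location, AVG(reading) AS a FROM sensors GROUP BY location ORDER BY a

Result:
location | a        
---------+----------
Lab-B    | 83.1     
Roof     | 89.266667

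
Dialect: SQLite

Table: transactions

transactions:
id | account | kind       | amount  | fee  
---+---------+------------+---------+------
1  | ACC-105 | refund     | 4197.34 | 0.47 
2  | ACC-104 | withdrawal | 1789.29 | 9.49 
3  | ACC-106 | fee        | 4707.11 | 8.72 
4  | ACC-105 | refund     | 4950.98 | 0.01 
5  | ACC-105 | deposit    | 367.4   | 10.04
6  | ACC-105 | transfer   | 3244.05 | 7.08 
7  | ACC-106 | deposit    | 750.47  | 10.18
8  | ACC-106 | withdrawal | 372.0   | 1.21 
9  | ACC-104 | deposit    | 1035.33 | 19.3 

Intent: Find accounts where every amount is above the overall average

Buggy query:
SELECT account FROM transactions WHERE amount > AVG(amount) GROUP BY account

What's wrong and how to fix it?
Bug: WHERE evaluates per row before aggregation, so AVG() is unavailable

Fix: Compute the overall average in a scalar subquery and compare each group's MIN against it in HAVING

Corrected query:
SELECT account FROM transactions GROUP BY account HAVING MIN(amount) > (SELECT AVG(amount) FROM transactions)

Result:
(no rows)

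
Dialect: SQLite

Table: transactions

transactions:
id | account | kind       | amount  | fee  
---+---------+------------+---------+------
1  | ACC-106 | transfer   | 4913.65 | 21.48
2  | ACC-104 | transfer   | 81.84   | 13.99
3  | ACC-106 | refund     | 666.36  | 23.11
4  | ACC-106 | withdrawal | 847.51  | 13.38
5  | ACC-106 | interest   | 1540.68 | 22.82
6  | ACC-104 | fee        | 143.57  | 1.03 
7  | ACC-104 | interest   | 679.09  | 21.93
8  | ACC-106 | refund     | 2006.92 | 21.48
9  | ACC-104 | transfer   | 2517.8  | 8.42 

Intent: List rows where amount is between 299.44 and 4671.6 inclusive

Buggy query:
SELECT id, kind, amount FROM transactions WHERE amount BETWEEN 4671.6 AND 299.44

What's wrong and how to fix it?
Bug: BETWEEN expects the lower bound first; with 4671.6 AND 299.44 the range is empty

Fix: Swap the bounds so the smaller value comes first

Corrected query:
SELECT id, kind, amount FROM transactions WHERE amount BETWEEN 299.44 AND 4671.6

Result:
id | kind       | amount 
---+------------+--------
3  | refund     | 666.36 
4  | withdrawal | 847.51 
5  | interest   | 1540.68
7  | interest   | 679.09 
8  | refund     | 2006.92
9  | transfer   | 2517.8 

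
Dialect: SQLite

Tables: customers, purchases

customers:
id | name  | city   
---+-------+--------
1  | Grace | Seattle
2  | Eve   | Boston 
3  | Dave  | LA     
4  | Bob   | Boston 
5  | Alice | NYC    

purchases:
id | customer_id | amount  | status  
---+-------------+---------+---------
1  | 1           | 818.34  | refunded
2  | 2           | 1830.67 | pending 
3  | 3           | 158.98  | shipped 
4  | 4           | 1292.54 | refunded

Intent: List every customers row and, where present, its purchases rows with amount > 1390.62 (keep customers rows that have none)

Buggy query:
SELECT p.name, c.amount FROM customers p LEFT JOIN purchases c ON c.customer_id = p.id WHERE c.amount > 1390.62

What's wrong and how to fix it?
Bug: A WHERE condition on the right-hand table after LEFT JOIN drops unmatched parents

Fix: Put 'c.amount > 1390.62' in the JOIN's ON clause instead of WHERE

Corrected query:
SELECT p.name, c.amount FROM customers p LEFT JOIN purchases c ON c.customer_id = p.id AND c.amount > 1390.62

Result:
name  | amount 
------+--------
Grace | NULL   
Eve   | 1830.67
Dave  | NULL   
Bob   | NULL   
Alice | NULL   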